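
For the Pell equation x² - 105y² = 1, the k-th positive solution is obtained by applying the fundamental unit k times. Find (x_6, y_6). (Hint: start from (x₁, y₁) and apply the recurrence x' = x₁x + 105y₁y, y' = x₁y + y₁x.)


Step 1: Find the fundamental solution (x₁, y₁) of x² - 105y² = 1.
  Expand √105 as a continued fraction. a₀ = ⌊√105⌋ = 10; iterate m_{k+1} = d_k·a_k − m_k, d_{k+1} = (105 − m_{k+1}²)/d_k, a_{k+1} = ⌊(a₀ + m_{k+1})/d_{k+1}⌋ (starting m₀ = 0, d₀ = 1), with convergents p_k = a_k·p_{k-1} + p_{k-2}, q_k = a_k·q_{k-1} + q_{k-2} (p₋₁ = 1, q₋₁ = 0):
  k = 0: a₀ = 10; p₀/q₀ = 10/1; p₀² − 105·q₀² = 100 − 105 = -5.
  k = 1: m = 10, d = 5, a = ⌊(10 + 10)/5⌋ = 4; p/q = (4·10 + 1)/(4·1 + 0) = 41/4; p² − 105·q² = 1681 − 1680 = 1.
  The first convergent with p² − 105·q² = 1 gives the fundamental solution (x₁, y₁) = (41, 4).
Step 2: Apply the recurrence (x_{n+1}, y_{n+1}) = (x₁x_n + 105y₁y_n, x₁y_n + y₁x_n) repeatedly.
  From (x_1, y_1) = (41, 4): x_2 = 41·41 + 105·4·4 = 3361; y_2 = 41·4 + 4·41 = 328.
  From (x_2, y_2) = (3361, 328): x_3 = 41·3361 + 105·4·328 = 275561; y_3 = 41·328 + 4·3361 = 26892.
  From (x_3, y_3) = (275561, 26892): x_4 = 41·275561 + 105·4·26892 = 22592641; y_4 = 41·26892 + 4·275561 = 2204816.
  From (x_4, y_4) = (22592641, 2204816): x_5 = 41·22592641 + 105·4·2204816 = 1852321001; y_5 = 41·2204816 + 4·22592641 = 180768020.
  From (x_5, y_5) = (1852321001, 180768020): x_6 = 41·1852321001 + 105·4·180768020 = 151867729441; y_6 = 41·180768020 + 4·1852321001 = 14820772824.
Step 3: Verify x_6² - 105·y_6² = 23063807245564778172481 - 23063807245564778172480 = 1 (should be 1). ✓

(x_1, y_1) = (41, 4); (x_6, y_6) = (151867729441, 14820772824).


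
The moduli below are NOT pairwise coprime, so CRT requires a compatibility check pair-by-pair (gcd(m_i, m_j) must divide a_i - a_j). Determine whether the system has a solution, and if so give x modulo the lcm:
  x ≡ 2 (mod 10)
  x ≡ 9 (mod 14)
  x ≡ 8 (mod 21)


Moduli 10, 14, 21 are not pairwise coprime, so CRT works modulo lcm(m_i) when all pairwise compatibility conditions hold.
Pairwise compatibility: gcd(m_i, m_j) must divide a_i - a_j for every pair.
Merge one congruence at a time:
  Start: x ≡ 2 (mod 10).
  Combine with x ≡ 9 (mod 14): gcd(10, 14) = 2, and 9 - 2 = 7 is NOT divisible by 2.
    ⇒ system is inconsistent (no integer solution).

No solution (the system is inconsistent).


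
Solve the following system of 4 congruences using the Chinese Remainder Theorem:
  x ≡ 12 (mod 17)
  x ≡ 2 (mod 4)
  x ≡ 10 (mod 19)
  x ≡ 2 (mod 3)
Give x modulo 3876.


Product of moduli M = 17 · 4 · 19 · 3 = 3876.
Merge one congruence at a time:
  Start: x ≡ 12 (mod 17).
  Combine with x ≡ 2 (mod 4); new modulus lcm = 68.
    Write x = 12 + 17·t and substitute into x ≡ 2 (mod 4): 17·t ≡ 2 − 12 = -10 (mod 4).
    Reduce coefficients mod 4: 1·t ≡ 2 (mod 4).
    So t ≡ 2 (mod 4).
    Then x = 12 + 17·2 = 46, valid modulo lcm(17, 4) = 68: x ≡ 46 (mod 68).
  Combine with x ≡ 10 (mod 19); new modulus lcm = 1292.
    Write x = 46 + 68·t and substitute into x ≡ 10 (mod 19): 68·t ≡ 10 − 46 = -36 (mod 19).
    Reduce coefficients mod 19: 11·t ≡ 2 (mod 19).
    The inverse of 11 mod 19 is 7 (since 11·7 = 77 = 4·19 + 1), so t ≡ 7·2 = 14 ≡ 14 (mod 19).
    Then x = 46 + 68·14 = 998, valid modulo lcm(68, 19) = 1292: x ≡ 998 (mod 1292).
  Combine with x ≡ 2 (mod 3); new modulus lcm = 3876.
    Write x = 998 + 1292·t and substitute into x ≡ 2 (mod 3): 1292·t ≡ 2 − 998 = -996 (mod 3).
    Reduce coefficients mod 3: 2·t ≡ 0 (mod 3).
    The inverse of 2 mod 3 is 2 (since 2·2 = 4 = 1·3 + 1), so t ≡ 2·0 = 0 ≡ 0 (mod 3).
    Then x = 998 + 1292·0 = 998, valid modulo lcm(1292, 3) = 3876: x ≡ 998 (mod 3876).
Verify against each original: 998 mod 17 = 12, 998 mod 4 = 2, 998 mod 19 = 10, 998 mod 3 = 2.

x ≡ 998 (mod 3876).


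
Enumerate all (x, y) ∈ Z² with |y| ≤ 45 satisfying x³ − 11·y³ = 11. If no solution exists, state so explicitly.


The equation is x³ - 11y³ = 11. For fixed y, x³ = 11·y³ + 11, so a solution requires the RHS to be a perfect cube.
Strategy: iterate y from -45 to 45, compute RHS = 11·y³ + 11, and check whether it is a (positive or negative) perfect cube.
Check small values of y:
  y = 0: RHS = 11 is not a perfect cube.
  y = 1: RHS = 22 is not a perfect cube.
  y = -1: RHS = 0 = (0)³ ⇒ x = 0 works.
  y = 2: RHS = 99 is not a perfect cube.
  y = -2: RHS = -77 is not a perfect cube.
  y = 3: RHS = 308 is not a perfect cube.
  y = -3: RHS = -286 is not a perfect cube.
Continuing the search up to |y| = 45 finds no further solutions beyond those listed.
Collected solutions: (0, -1).

Solutions (with |y| ≤ 45): (0, -1).


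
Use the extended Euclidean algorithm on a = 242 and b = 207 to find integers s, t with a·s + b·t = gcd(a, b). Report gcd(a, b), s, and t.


Euclidean algorithm on (242, 207) — divide until remainder is 0:
  242 = 1 · 207 + 35
  207 = 5 · 35 + 32
  35 = 1 · 32 + 3
  32 = 10 · 3 + 2
  3 = 1 · 2 + 1
  2 = 2 · 1 + 0
gcd(242, 207) = 1.
Track Bezout coefficients alongside the remainders: start with r₀ = 242 = a·1 + b·0 (s = 1, t = 0) and r₁ = 207 = a·0 + b·1 (s = 0, t = 1); each new remainder r_{k+1} = r_{k-1} − q_k·r_k inherits s_{k+1} = s_{k-1} − q_k·s_k, t_{k+1} = t_{k-1} − q_k·t_k, so r_k = a·s_k + b·t_k at every step:
  q = 1: r = 35, s = 1 − 1·0 = 1, t = 0 − 1·1 = -1  (check: 242·1 + 207·(-1) = 35)
  q = 5: r = 32, s = 0 − 5·1 = -5, t = 1 − 5·(-1) = 6  (check: 242·(-5) + 207·6 = 32)
  q = 1: r = 3, s = 1 − 1·(-5) = 6, t = -1 − 1·6 = -7  (check: 242·6 + 207·(-7) = 3)
  q = 10: r = 2, s = -5 − 10·6 = -65, t = 6 − 10·(-7) = 76  (check: 242·(-65) + 207·76 = 2)
  q = 1: r = 1, s = 6 − 1·(-65) = 71, t = -7 − 1·76 = -83  (check: 242·71 + 207·(-83) = 1)
The row with r = 1 (the gcd) gives the Bezout coefficients s = 71, t = -83.
Result: 242 · (71) + 207 · (-83) = 1.

gcd(242, 207) = 1; s = 71, t = -83 (check: 242·71 + 207·(-83) = 1).


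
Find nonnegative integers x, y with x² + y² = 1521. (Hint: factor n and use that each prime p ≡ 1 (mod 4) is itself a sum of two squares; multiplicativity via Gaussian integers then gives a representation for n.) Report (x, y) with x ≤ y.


Step 1: Factor n = 1521 = 3^2 · 13^2.
Step 2: Check the mod-4 condition on each prime factor: 3 ≡ 3 (mod 4), exponent 2 (must be even); 13 ≡ 1 (mod 4), exponent 2.
All primes ≡ 3 (mod 4) appear to even exponent (or don't appear), so by the two-squares theorem n IS expressible as a sum of two squares.
Step 3: Build a representation. Group n = k² · m with k = 3 and m = 13 · 13 = 169 (a product of primes ≡ 1 (mod 4)); a representation of m scales to one of n via (k·x)² + (k·y)² = k²(x² + y²). Each prime p ≡ 1 (mod 4) is itself a sum of two squares; find a² by testing p − a² for a perfect square:
  13: 13 − 1² = 12, 13 − 2² = 9 = 3² ⇒ 13 = 2² + 3².
  Combine using the Brahmagupta–Fibonacci identity (a² + b²)(c² + d²) = (ac − bd)² + (ad + bc)² = (ac + bd)² + (ad − bc)²:
  13 · 13 = 169: from (2² + 3²)(2² + 3²), take (2·2 − 3·3, 2·3 + 3·2) = (4 − 9, 6 + 6) = (-5, 12); dropping signs (only squares matter) gives (5, 12); check 5² + 12² = 25 + 144 = 169 ✓.
  Scale by k = 3: (3·5, 3·12) = (15, 36).
Step 4: Order so x ≤ y and verify: 15² + 36² = 225 + 1296 = 1521 = n. ✓

n = 1521 = 15² + 36² (one valid representation with x ≤ y).


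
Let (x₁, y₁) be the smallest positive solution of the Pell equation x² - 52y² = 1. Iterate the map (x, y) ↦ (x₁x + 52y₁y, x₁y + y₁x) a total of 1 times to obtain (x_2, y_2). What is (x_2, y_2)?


Step 1: Find the fundamental solution (x₁, y₁) of x² - 52y² = 1.
  Expand √52 as a continued fraction. a₀ = ⌊√52⌋ = 7; iterate m_{k+1} = d_k·a_k − m_k, d_{k+1} = (52 − m_{k+1}²)/d_k, a_{k+1} = ⌊(a₀ + m_{k+1})/d_{k+1}⌋ (starting m₀ = 0, d₀ = 1), with convergents p_k = a_k·p_{k-1} + p_{k-2}, q_k = a_k·q_{k-1} + q_{k-2} (p₋₁ = 1, q₋₁ = 0):
  k = 0: a₀ = 7; p₀/q₀ = 7/1; p₀² − 52·q₀² = 49 − 52 = -3.
  k = 1: m = 7, d = 3, a = ⌊(7 + 7)/3⌋ = 4; p/q = (4·7 + 1)/(4·1 + 0) = 29/4; p² − 52·q² = 841 − 832 = 9.
  k = 2: m = 5, d = 9, a = ⌊(7 + 5)/9⌋ = 1; p/q = (1·29 + 7)/(1·4 + 1) = 36/5; p² − 52·q² = 1296 − 1300 = -4.
  k = 3: m = 4, d = 4, a = ⌊(7 + 4)/4⌋ = 2; p/q = (2·36 + 29)/(2·5 + 4) = 101/14; p² − 52·q² = 10201 − 10192 = 9.
  k = 4: m = 4, d = 9, a = ⌊(7 + 4)/9⌋ = 1; p/q = (1·101 + 36)/(1·14 + 5) = 137/19; p² − 52·q² = 18769 − 18772 = -3.
  k = 5: m = 5, d = 3, a = ⌊(7 + 5)/3⌋ = 4; p/q = (4·137 + 101)/(4·19 + 14) = 649/90; p² − 52·q² = 421201 − 421200 = 1.
  The first convergent with p² − 52·q² = 1 gives the fundamental solution (x₁, y₁) = (649, 90).
Step 2: Apply the recurrence (x_{n+1}, y_{n+1}) = (x₁x_n + 52y₁y_n, x₁y_n + y₁x_n) repeatedly.
  From (x_1, y_1) = (649, 90): x_2 = 649·649 + 52·90·90 = 842401; y_2 = 649·90 + 90·649 = 116820.
Step 3: Verify x_2² - 52·y_2² = 709639444801 - 709639444800 = 1 (should be 1). ✓

(x_1, y_1) = (649, 90); (x_2, y_2) = (842401, 116820).


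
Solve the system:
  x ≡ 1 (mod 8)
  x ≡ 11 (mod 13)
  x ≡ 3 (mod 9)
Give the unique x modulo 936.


Moduli 8, 13, 9 are pairwise coprime; by CRT there is a unique solution modulo M = 8 · 13 · 9 = 936.
Solve pairwise, accumulating the modulus:
  Start with x ≡ 1 (mod 8).
  Combine with x ≡ 11 (mod 13): since gcd(8, 13) = 1, we get a unique residue mod 104.
    Write x = 1 + 8·t and substitute into x ≡ 11 (mod 13): 8·t ≡ 11 − 1 = 10 (mod 13).
    The inverse of 8 mod 13 is 5 (since 8·5 = 40 = 3·13 + 1), so t ≡ 5·10 = 50 ≡ 11 (mod 13).
    Then x = 1 + 8·11 = 89, valid modulo lcm(8, 13) = 104: x ≡ 89 (mod 104).
  Combine with x ≡ 3 (mod 9): since gcd(104, 9) = 1, we get a unique residue mod 936.
    Write x = 89 + 104·t and substitute into x ≡ 3 (mod 9): 104·t ≡ 3 − 89 = -86 (mod 9).
    Reduce coefficients mod 9: 5·t ≡ 4 (mod 9).
    The inverse of 5 mod 9 is 2 (since 5·2 = 10 = 1·9 + 1), so t ≡ 2·4 = 8 ≡ 8 (mod 9).
    Then x = 89 + 104·8 = 921, valid modulo lcm(104, 9) = 936: x ≡ 921 (mod 936).
Verify: 921 mod 8 = 1 ✓, 921 mod 13 = 11 ✓, 921 mod 9 = 3 ✓.

x ≡ 921 (mod 936).


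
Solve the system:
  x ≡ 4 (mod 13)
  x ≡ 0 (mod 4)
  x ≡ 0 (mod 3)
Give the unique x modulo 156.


Moduli 13, 4, 3 are pairwise coprime; by CRT there is a unique solution modulo M = 13 · 4 · 3 = 156.
Solve pairwise, accumulating the modulus:
  Start with x ≡ 4 (mod 13).
  Combine with x ≡ 0 (mod 4): since gcd(13, 4) = 1, we get a unique residue mod 52.
    Write x = 4 + 13·t and substitute into x ≡ 0 (mod 4): 13·t ≡ 0 − 4 = -4 (mod 4).
    Reduce coefficients mod 4: 1·t ≡ 0 (mod 4).
    So t ≡ 0 (mod 4).
    Then x = 4 + 13·0 = 4, valid modulo lcm(13, 4) = 52: x ≡ 4 (mod 52).
  Combine with x ≡ 0 (mod 3): since gcd(52, 3) = 1, we get a unique residue mod 156.
    Write x = 4 + 52·t and substitute into x ≡ 0 (mod 3): 52·t ≡ 0 − 4 = -4 (mod 3).
    Reduce coefficients mod 3: 1·t ≡ 2 (mod 3).
    So t ≡ 2 (mod 3).
    Then x = 4 + 52·2 = 108, valid modulo lcm(52, 3) = 156: x ≡ 108 (mod 156).
Verify: 108 mod 13 = 4 ✓, 108 mod 4 = 0 ✓, 108 mod 3 = 0 ✓.

x ≡ 108 (mod 156).


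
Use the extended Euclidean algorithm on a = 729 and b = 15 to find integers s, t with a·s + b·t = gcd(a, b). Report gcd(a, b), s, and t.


Euclidean algorithm on (729, 15) — divide until remainder is 0:
  729 = 48 · 15 + 9
  15 = 1 · 9 + 6
  9 = 1 · 6 + 3
  6 = 2 · 3 + 0
gcd(729, 15) = 3.
Track Bezout coefficients alongside the remainders: start with r₀ = 729 = a·1 + b·0 (s = 1, t = 0) and r₁ = 15 = a·0 + b·1 (s = 0, t = 1); each new remainder r_{k+1} = r_{k-1} − q_k·r_k inherits s_{k+1} = s_{k-1} − q_k·s_k, t_{k+1} = t_{k-1} − q_k·t_k, so r_k = a·s_k + b·t_k at every step:
  q = 48: r = 9, s = 1 − 48·0 = 1, t = 0 − 48·1 = -48  (check: 729·1 + 15·(-48) = 9)
  q = 1: r = 6, s = 0 − 1·1 = -1, t = 1 − 1·(-48) = 49  (check: 729·(-1) + 15·49 = 6)
  q = 1: r = 3, s = 1 − 1·(-1) = 2, t = -48 − 1·49 = -97  (check: 729·2 + 15·(-97) = 3)
The row with r = 3 (the gcd) gives the Bezout coefficients s = 2, t = -97.
Result: 729 · (2) + 15 · (-97) = 3.

gcd(729, 15) = 3; s = 2, t = -97 (check: 729·2 + 15·(-97) = 3).


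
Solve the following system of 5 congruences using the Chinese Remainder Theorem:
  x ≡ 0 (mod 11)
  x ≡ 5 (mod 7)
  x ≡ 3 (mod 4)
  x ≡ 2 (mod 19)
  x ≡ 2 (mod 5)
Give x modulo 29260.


Product of moduli M = 11 · 7 · 4 · 19 · 5 = 29260.
Merge one congruence at a time:
  Start: x ≡ 0 (mod 11).
  Combine with x ≡ 5 (mod 7); new modulus lcm = 77.
    Write x = 0 + 11·t and substitute into x ≡ 5 (mod 7): 11·t ≡ 5 − 0 = 5 (mod 7).
    Reduce coefficients mod 7: 4·t ≡ 5 (mod 7).
    The inverse of 4 mod 7 is 2 (since 4·2 = 8 = 1·7 + 1), so t ≡ 2·5 = 10 ≡ 3 (mod 7).
    Then x = 0 + 11·3 = 33, valid modulo lcm(11, 7) = 77: x ≡ 33 (mod 77).
  Combine with x ≡ 3 (mod 4); new modulus lcm = 308.
    Write x = 33 + 77·t and substitute into x ≡ 3 (mod 4): 77·t ≡ 3 − 33 = -30 (mod 4).
    Reduce coefficients mod 4: 1·t ≡ 2 (mod 4).
    So t ≡ 2 (mod 4).
    Then x = 33 + 77·2 = 187, valid modulo lcm(77, 4) = 308: x ≡ 187 (mod 308).
  Combine with x ≡ 2 (mod 19); new modulus lcm = 5852.
    Write x = 187 + 308·t and substitute into x ≡ 2 (mod 19): 308·t ≡ 2 − 187 = -185 (mod 19).
    Reduce coefficients mod 19: 4·t ≡ 5 (mod 19).
    The inverse of 4 mod 19 is 5 (since 4·5 = 20 = 1·19 + 1), so t ≡ 5·5 = 25 ≡ 6 (mod 19).
    Then x = 187 + 308·6 = 2035, valid modulo lcm(308, 19) = 5852: x ≡ 2035 (mod 5852).
  Combine with x ≡ 2 (mod 5); new modulus lcm = 29260.
    Write x = 2035 + 5852·t and substitute into x ≡ 2 (mod 5): 5852·t ≡ 2 − 2035 = -2033 (mod 5).
    Reduce coefficients mod 5: 2·t ≡ 2 (mod 5).
    The inverse of 2 mod 5 is 3 (since 2·3 = 6 = 1·5 + 1), so t ≡ 3·2 = 6 ≡ 1 (mod 5).
    Then x = 2035 + 5852·1 = 7887, valid modulo lcm(5852, 5) = 29260: x ≡ 7887 (mod 29260).
Verify against each original: 7887 mod 11 = 0, 7887 mod 7 = 5, 7887 mod 4 = 3, 7887 mod 19 = 2, 7887 mod 5 = 2.

x ≡ 7887 (mod 29260).


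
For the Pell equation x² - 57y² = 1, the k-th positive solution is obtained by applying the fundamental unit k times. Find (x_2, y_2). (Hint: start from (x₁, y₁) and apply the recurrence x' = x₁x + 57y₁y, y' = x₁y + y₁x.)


Step 1: Find the fundamental solution (x₁, y₁) of x² - 57y² = 1.
  Expand √57 as a continued fraction. a₀ = ⌊√57⌋ = 7; iterate m_{k+1} = d_k·a_k − m_k, d_{k+1} = (57 − m_{k+1}²)/d_k, a_{k+1} = ⌊(a₀ + m_{k+1})/d_{k+1}⌋ (starting m₀ = 0, d₀ = 1), with convergents p_k = a_k·p_{k-1} + p_{k-2}, q_k = a_k·q_{k-1} + q_{k-2} (p₋₁ = 1, q₋₁ = 0):
  k = 0: a₀ = 7; p₀/q₀ = 7/1; p₀² − 57·q₀² = 49 − 57 = -8.
  k = 1: m = 7, d = 8, a = ⌊(7 + 7)/8⌋ = 1; p/q = (1·7 + 1)/(1·1 + 0) = 8/1; p² − 57·q² = 64 − 57 = 7.
  k = 2: m = 1, d = 7, a = ⌊(7 + 1)/7⌋ = 1; p/q = (1·8 + 7)/(1·1 + 1) = 15/2; p² − 57·q² = 225 − 228 = -3.
  k = 3: m = 6, d = 3, a = ⌊(7 + 6)/3⌋ = 4; p/q = (4·15 + 8)/(4·2 + 1) = 68/9; p² − 57·q² = 4624 − 4617 = 7.
  k = 4: m = 6, d = 7, a = ⌊(7 + 6)/7⌋ = 1; p/q = (1·68 + 15)/(1·9 + 2) = 83/11; p² − 57·q² = 6889 − 6897 = -8.
  k = 5: m = 1, d = 8, a = ⌊(7 + 1)/8⌋ = 1; p/q = (1·83 + 68)/(1·11 + 9) = 151/20; p² − 57·q² = 22801 − 22800 = 1.
  The first convergent with p² − 57·q² = 1 gives the fundamental solution (x₁, y₁) = (151, 20).
Step 2: Apply the recurrence (x_{n+1}, y_{n+1}) = (x₁x_n + 57y₁y_n, x₁y_n + y₁x_n) repeatedly.
  From (x_1, y_1) = (151, 20): x_2 = 151·151 + 57·20·20 = 45601; y_2 = 151·20 + 20·151 = 6040.
Step 3: Verify x_2² - 57·y_2² = 2079451201 - 2079451200 = 1 (should be 1). ✓

(x_1, y_1) = (151, 20); (x_2, y_2) = (45601, 6040).


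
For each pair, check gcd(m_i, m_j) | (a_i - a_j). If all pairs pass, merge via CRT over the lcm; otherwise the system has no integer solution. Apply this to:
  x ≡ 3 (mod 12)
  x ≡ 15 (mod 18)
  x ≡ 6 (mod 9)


Moduli 12, 18, 9 are not pairwise coprime, so CRT works modulo lcm(m_i) when all pairwise compatibility conditions hold.
Pairwise compatibility: gcd(m_i, m_j) must divide a_i - a_j for every pair.
Merge one congruence at a time:
  Start: x ≡ 3 (mod 12).
  Combine with x ≡ 15 (mod 18): gcd(12, 18) = 6; 15 - 3 = 12, which IS divisible by 6, so compatible.
    Write x = 3 + 12·t and substitute into x ≡ 15 (mod 18): 12·t ≡ 15 − 3 = 12 (mod 18).
    Divide the congruence (and modulus) by g = 6: 2·t ≡ 2 (mod 3).
    The inverse of 2 mod 3 is 2 (since 2·2 = 4 = 1·3 + 1), so t ≡ 2·2 = 4 ≡ 1 (mod 3).
    Then x = 3 + 12·1 = 15, valid modulo lcm(12, 18) = 36: x ≡ 15 (mod 36).
  Combine with x ≡ 6 (mod 9): gcd(36, 9) = 9; 6 - 15 = -9, which IS divisible by 9, so compatible.
    Write x = 15 + 36·t and substitute into x ≡ 6 (mod 9): 36·t ≡ 6 − 15 = -9 (mod 9).
    Divide the congruence (and modulus) by g = 9: 4·t ≡ -1 (mod 1).
    Modulo 1 every t works; take t = 0.
    Then x = 15 + 36·0 = 15, valid modulo lcm(36, 9) = 36: x ≡ 15 (mod 36).
Verify: 15 mod 12 = 3, 15 mod 18 = 15, 15 mod 9 = 6.

x ≡ 15 (mod 36).


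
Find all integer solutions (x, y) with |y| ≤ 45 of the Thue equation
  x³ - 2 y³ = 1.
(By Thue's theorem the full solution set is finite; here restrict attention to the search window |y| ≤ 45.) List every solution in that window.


The equation is x³ - 2y³ = 1. For fixed y, x³ = 2·y³ + 1, so a solution requires the RHS to be a perfect cube.
Strategy: iterate y from -45 to 45, compute RHS = 2·y³ + 1, and check whether it is a (positive or negative) perfect cube.
Check small values of y:
  y = 0: RHS = 1 = (1)³ ⇒ x = 1 works.
  y = 1: RHS = 3 is not a perfect cube.
  y = -1: RHS = -1 = (-1)³ ⇒ x = -1 works.
  y = 2: RHS = 17 is not a perfect cube.
  y = -2: RHS = -15 is not a perfect cube.
  y = 3: RHS = 55 is not a perfect cube.
  y = -3: RHS = -53 is not a perfect cube.
Continuing the search up to |y| = 45 finds no further solutions beyond those listed.
Collected solutions: (1, 0), (-1, -1).

Solutions (with |y| ≤ 45): (1, 0), (-1, -1).


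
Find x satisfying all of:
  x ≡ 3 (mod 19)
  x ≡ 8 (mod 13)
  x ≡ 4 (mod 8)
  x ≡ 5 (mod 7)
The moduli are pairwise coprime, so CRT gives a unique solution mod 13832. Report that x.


Product of moduli M = 19 · 13 · 8 · 7 = 13832.
Merge one congruence at a time:
  Start: x ≡ 3 (mod 19).
  Combine with x ≡ 8 (mod 13); new modulus lcm = 247.
    Write x = 3 + 19·t and substitute into x ≡ 8 (mod 13): 19·t ≡ 8 − 3 = 5 (mod 13).
    Reduce coefficients mod 13: 6·t ≡ 5 (mod 13).
    The inverse of 6 mod 13 is 11 (since 6·11 = 66 = 5·13 + 1), so t ≡ 11·5 = 55 ≡ 3 (mod 13).
    Then x = 3 + 19·3 = 60, valid modulo lcm(19, 13) = 247: x ≡ 60 (mod 247).
  Combine with x ≡ 4 (mod 8); new modulus lcm = 1976.
    Write x = 60 + 247·t and substitute into x ≡ 4 (mod 8): 247·t ≡ 4 − 60 = -56 (mod 8).
    Reduce coefficients mod 8: 7·t ≡ 0 (mod 8).
    The inverse of 7 mod 8 is 7 (since 7·7 = 49 = 6·8 + 1), so t ≡ 7·0 = 0 ≡ 0 (mod 8).
    Then x = 60 + 247·0 = 60, valid modulo lcm(247, 8) = 1976: x ≡ 60 (mod 1976).
  Combine with x ≡ 5 (mod 7); new modulus lcm = 13832.
    Write x = 60 + 1976·t and substitute into x ≡ 5 (mod 7): 1976·t ≡ 5 − 60 = -55 (mod 7).
    Reduce coefficients mod 7: 2·t ≡ 1 (mod 7).
    The inverse of 2 mod 7 is 4 (since 2·4 = 8 = 1·7 + 1), so t ≡ 4·1 = 4 ≡ 4 (mod 7).
    Then x = 60 + 1976·4 = 7964, valid modulo lcm(1976, 7) = 13832: x ≡ 7964 (mod 13832).
Verify against each original: 7964 mod 19 = 3, 7964 mod 13 = 8, 7964 mod 8 = 4, 7964 mod 7 = 5.

x ≡ 7964 (mod 13832).


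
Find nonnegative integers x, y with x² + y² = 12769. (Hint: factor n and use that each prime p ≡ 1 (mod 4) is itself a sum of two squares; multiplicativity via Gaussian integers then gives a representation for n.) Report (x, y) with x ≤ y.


Step 1: Factor n = 12769 = 113^2.
Step 2: Check the mod-4 condition on each prime factor: 113 ≡ 1 (mod 4), exponent 2.
All primes ≡ 3 (mod 4) appear to even exponent (or don't appear), so by the two-squares theorem n IS expressible as a sum of two squares.
Step 3: Build a representation. Here n = 113 · 113 is a product of primes ≡ 1 (mod 4). Each prime p ≡ 1 (mod 4) is itself a sum of two squares; find a² by testing p − a² for a perfect square:
  113: 113 − 1² = 112, 113 − 2² = 109, 113 − 3² = 104, 113 − 4² = 97, 113 − 5² = 88, 113 − 6² = 77, 113 − 7² = 64 = 8² ⇒ 113 = 7² + 8².
  Combine using the Brahmagupta–Fibonacci identity (a² + b²)(c² + d²) = (ac − bd)² + (ad + bc)² = (ac + bd)² + (ad − bc)²:
  113 · 113 = 12769: from (7² + 8²)(7² + 8²), take (7·7 − 8·8, 7·8 + 8·7) = (49 − 64, 56 + 56) = (-15, 112); dropping signs (only squares matter) gives (15, 112); check 15² + 112² = 225 + 12544 = 12769 ✓.
Step 4: Order so x ≤ y and verify: 15² + 112² = 225 + 12544 = 12769 = n. ✓

n = 12769 = 15² + 112² (one valid representation with x ≤ y).


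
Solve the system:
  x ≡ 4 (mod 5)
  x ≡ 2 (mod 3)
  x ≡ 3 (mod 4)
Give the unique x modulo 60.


Moduli 5, 3, 4 are pairwise coprime; by CRT there is a unique solution modulo M = 5 · 3 · 4 = 60.
Solve pairwise, accumulating the modulus:
  Start with x ≡ 4 (mod 5).
  Combine with x ≡ 2 (mod 3): since gcd(5, 3) = 1, we get a unique residue mod 15.
    Write x = 4 + 5·t and substitute into x ≡ 2 (mod 3): 5·t ≡ 2 − 4 = -2 (mod 3).
    Reduce coefficients mod 3: 2·t ≡ 1 (mod 3).
    The inverse of 2 mod 3 is 2 (since 2·2 = 4 = 1·3 + 1), so t ≡ 2·1 = 2 ≡ 2 (mod 3).
    Then x = 4 + 5·2 = 14, valid modulo lcm(5, 3) = 15: x ≡ 14 (mod 15).
  Combine with x ≡ 3 (mod 4): since gcd(15, 4) = 1, we get a unique residue mod 60.
    Write x = 14 + 15·t and substitute into x ≡ 3 (mod 4): 15·t ≡ 3 − 14 = -11 (mod 4).
    Reduce coefficients mod 4: 3·t ≡ 1 (mod 4).
    The inverse of 3 mod 4 is 3 (since 3·3 = 9 = 2·4 + 1), so t ≡ 3·1 = 3 ≡ 3 (mod 4).
    Then x = 14 + 15·3 = 59, valid modulo lcm(15, 4) = 60: x ≡ 59 (mod 60).
Verify: 59 mod 5 = 4 ✓, 59 mod 3 = 2 ✓, 59 mod 4 = 3 ✓.

x ≡ 59 (mod 60).


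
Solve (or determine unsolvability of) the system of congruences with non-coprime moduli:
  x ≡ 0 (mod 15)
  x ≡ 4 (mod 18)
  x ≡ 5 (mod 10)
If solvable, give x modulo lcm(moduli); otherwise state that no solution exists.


Moduli 15, 18, 10 are not pairwise coprime, so CRT works modulo lcm(m_i) when all pairwise compatibility conditions hold.
Pairwise compatibility: gcd(m_i, m_j) must divide a_i - a_j for every pair.
Merge one congruence at a time:
  Start: x ≡ 0 (mod 15).
  Combine with x ≡ 4 (mod 18): gcd(15, 18) = 3, and 4 - 0 = 4 is NOT divisible by 3.
    ⇒ system is inconsistent (no integer solution).

No solution (the system is inconsistent).


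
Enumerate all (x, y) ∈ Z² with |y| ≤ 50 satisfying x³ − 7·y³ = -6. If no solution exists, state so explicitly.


The equation is x³ - 7y³ = -6. For fixed y, x³ = 7·y³ − 6, so a solution requires the RHS to be a perfect cube.
Strategy: iterate y from -50 to 50, compute RHS = 7·y³ − 6, and check whether it is a (positive or negative) perfect cube.
Check small values of y:
  y = 0: RHS = -6 is not a perfect cube.
  y = 1: RHS = 1 = (1)³ ⇒ x = 1 works.
  y = -1: RHS = -13 is not a perfect cube.
  y = 2: RHS = 50 is not a perfect cube.
  y = -2: RHS = -62 is not a perfect cube.
  y = 3: RHS = 183 is not a perfect cube.
  y = -3: RHS = -195 is not a perfect cube.
Continuing the search up to |y| = 50 finds no further solutions beyond those listed.
Collected solutions: (1, 1).

Solutions (with |y| ≤ 50): (1, 1).


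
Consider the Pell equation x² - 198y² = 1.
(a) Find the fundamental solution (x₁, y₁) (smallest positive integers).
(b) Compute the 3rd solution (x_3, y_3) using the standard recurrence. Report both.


Step 1: Find the fundamental solution (x₁, y₁) of x² - 198y² = 1.
  Expand √198 as a continued fraction. a₀ = ⌊√198⌋ = 14; iterate m_{k+1} = d_k·a_k − m_k, d_{k+1} = (198 − m_{k+1}²)/d_k, a_{k+1} = ⌊(a₀ + m_{k+1})/d_{k+1}⌋ (starting m₀ = 0, d₀ = 1), with convergents p_k = a_k·p_{k-1} + p_{k-2}, q_k = a_k·q_{k-1} + q_{k-2} (p₋₁ = 1, q₋₁ = 0):
  k = 0: a₀ = 14; p₀/q₀ = 14/1; p₀² − 198·q₀² = 196 − 198 = -2.
  k = 1: m = 14, d = 2, a = ⌊(14 + 14)/2⌋ = 14; p/q = (14·14 + 1)/(14·1 + 0) = 197/14; p² − 198·q² = 38809 − 38808 = 1.
  The first convergent with p² − 198·q² = 1 gives the fundamental solution (x₁, y₁) = (197, 14).
Step 2: Apply the recurrence (x_{n+1}, y_{n+1}) = (x₁x_n + 198y₁y_n, x₁y_n + y₁x_n) repeatedly.
  From (x_1, y_1) = (197, 14): x_2 = 197·197 + 198·14·14 = 77617; y_2 = 197·14 + 14·197 = 5516.
  From (x_2, y_2) = (77617, 5516): x_3 = 197·77617 + 198·14·5516 = 30580901; y_3 = 197·5516 + 14·77617 = 2173290.
Step 3: Verify x_3² - 198·y_3² = 935191505971801 - 935191505971800 = 1 (should be 1). ✓

(x_1, y_1) = (197, 14); (x_3, y_3) = (30580901, 2173290).


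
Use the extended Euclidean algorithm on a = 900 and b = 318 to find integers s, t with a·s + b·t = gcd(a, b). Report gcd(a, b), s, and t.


Euclidean algorithm on (900, 318) — divide until remainder is 0:
  900 = 2 · 318 + 264
  318 = 1 · 264 + 54
  264 = 4 · 54 + 48
  54 = 1 · 48 + 6
  48 = 8 · 6 + 0
gcd(900, 318) = 6.
Track Bezout coefficients alongside the remainders: start with r₀ = 900 = a·1 + b·0 (s = 1, t = 0) and r₁ = 318 = a·0 + b·1 (s = 0, t = 1); each new remainder r_{k+1} = r_{k-1} − q_k·r_k inherits s_{k+1} = s_{k-1} − q_k·s_k, t_{k+1} = t_{k-1} − q_k·t_k, so r_k = a·s_k + b·t_k at every step:
  q = 2: r = 264, s = 1 − 2·0 = 1, t = 0 − 2·1 = -2  (check: 900·1 + 318·(-2) = 264)
  q = 1: r = 54, s = 0 − 1·1 = -1, t = 1 − 1·(-2) = 3  (check: 900·(-1) + 318·3 = 54)
  q = 4: r = 48, s = 1 − 4·(-1) = 5, t = -2 − 4·3 = -14  (check: 900·5 + 318·(-14) = 48)
  q = 1: r = 6, s = -1 − 1·5 = -6, t = 3 − 1·(-14) = 17  (check: 900·(-6) + 318·17 = 6)
The row with r = 6 (the gcd) gives the Bezout coefficients s = -6, t = 17.
Result: 900 · (-6) + 318 · (17) = 6.

gcd(900, 318) = 6; s = -6, t = 17 (check: 900·(-6) + 318·17 = 6).


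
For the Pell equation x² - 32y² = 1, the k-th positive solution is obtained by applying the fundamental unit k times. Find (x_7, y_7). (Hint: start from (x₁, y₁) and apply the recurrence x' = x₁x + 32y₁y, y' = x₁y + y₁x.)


Step 1: Find the fundamental solution (x₁, y₁) of x² - 32y² = 1.
  Expand √32 as a continued fraction. a₀ = ⌊√32⌋ = 5; iterate m_{k+1} = d_k·a_k − m_k, d_{k+1} = (32 − m_{k+1}²)/d_k, a_{k+1} = ⌊(a₀ + m_{k+1})/d_{k+1}⌋ (starting m₀ = 0, d₀ = 1), with convergents p_k = a_k·p_{k-1} + p_{k-2}, q_k = a_k·q_{k-1} + q_{k-2} (p₋₁ = 1, q₋₁ = 0):
  k = 0: a₀ = 5; p₀/q₀ = 5/1; p₀² − 32·q₀² = 25 − 32 = -7.
  k = 1: m = 5, d = 7, a = ⌊(5 + 5)/7⌋ = 1; p/q = (1·5 + 1)/(1·1 + 0) = 6/1; p² − 32·q² = 36 − 32 = 4.
  k = 2: m = 2, d = 4, a = ⌊(5 + 2)/4⌋ = 1; p/q = (1·6 + 5)/(1·1 + 1) = 11/2; p² − 32·q² = 121 − 128 = -7.
  k = 3: m = 2, d = 7, a = ⌊(5 + 2)/7⌋ = 1; p/q = (1·11 + 6)/(1·2 + 1) = 17/3; p² − 32·q² = 289 − 288 = 1.
  The first convergent with p² − 32·q² = 1 gives the fundamental solution (x₁, y₁) = (17, 3).
Step 2: Apply the recurrence (x_{n+1}, y_{n+1}) = (x₁x_n + 32y₁y_n, x₁y_n + y₁x_n) repeatedly.
  From (x_1, y_1) = (17, 3): x_2 = 17·17 + 32·3·3 = 577; y_2 = 17·3 + 3·17 = 102.
  From (x_2, y_2) = (577, 102): x_3 = 17·577 + 32·3·102 = 19601; y_3 = 17·102 + 3·577 = 3465.
  From (x_3, y_3) = (19601, 3465): x_4 = 17·19601 + 32·3·3465 = 665857; y_4 = 17·3465 + 3·19601 = 117708.
  From (x_4, y_4) = (665857, 117708): x_5 = 17·665857 + 32·3·117708 = 22619537; y_5 = 17·117708 + 3·665857 = 3998607.
  From (x_5, y_5) = (22619537, 3998607): x_6 = 17·22619537 + 32·3·3998607 = 768398401; y_6 = 17·3998607 + 3·22619537 = 135834930.
  From (x_6, y_6) = (768398401, 135834930): x_7 = 17·768398401 + 32·3·135834930 = 26102926097; y_7 = 17·135834930 + 3·768398401 = 4614389013.
Step 3: Verify x_7² - 32·y_7² = 681362750825443653409 - 681362750825443653408 = 1 (should be 1). ✓

(x_1, y_1) = (17, 3); (x_7, y_7) = (26102926097, 4614389013).


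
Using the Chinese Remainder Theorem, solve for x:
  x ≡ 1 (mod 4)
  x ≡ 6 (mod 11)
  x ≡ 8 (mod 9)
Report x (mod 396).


Moduli 4, 11, 9 are pairwise coprime; by CRT there is a unique solution modulo M = 4 · 11 · 9 = 396.
Solve pairwise, accumulating the modulus:
  Start with x ≡ 1 (mod 4).
  Combine with x ≡ 6 (mod 11): since gcd(4, 11) = 1, we get a unique residue mod 44.
    Write x = 1 + 4·t and substitute into x ≡ 6 (mod 11): 4·t ≡ 6 − 1 = 5 (mod 11).
    The inverse of 4 mod 11 is 3 (since 4·3 = 12 = 1·11 + 1), so t ≡ 3·5 = 15 ≡ 4 (mod 11).
    Then x = 1 + 4·4 = 17, valid modulo lcm(4, 11) = 44: x ≡ 17 (mod 44).
  Combine with x ≡ 8 (mod 9): since gcd(44, 9) = 1, we get a unique residue mod 396.
    Write x = 17 + 44·t and substitute into x ≡ 8 (mod 9): 44·t ≡ 8 − 17 = -9 (mod 9).
    Reduce coefficients mod 9: 8·t ≡ 0 (mod 9).
    The inverse of 8 mod 9 is 8 (since 8·8 = 64 = 7·9 + 1), so t ≡ 8·0 = 0 ≡ 0 (mod 9).
    Then x = 17 + 44·0 = 17, valid modulo lcm(44, 9) = 396: x ≡ 17 (mod 396).
Verify: 17 mod 4 = 1 ✓, 17 mod 11 = 6 ✓, 17 mod 9 = 8 ✓.

x ≡ 17 (mod 396).


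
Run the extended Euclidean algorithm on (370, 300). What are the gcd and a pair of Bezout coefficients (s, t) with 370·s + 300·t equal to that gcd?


Euclidean algorithm on (370, 300) — divide until remainder is 0:
  370 = 1 · 300 + 70
  300 = 4 · 70 + 20
  70 = 3 · 20 + 10
  20 = 2 · 10 + 0
gcd(370, 300) = 10.
Track Bezout coefficients alongside the remainders: start with r₀ = 370 = a·1 + b·0 (s = 1, t = 0) and r₁ = 300 = a·0 + b·1 (s = 0, t = 1); each new remainder r_{k+1} = r_{k-1} − q_k·r_k inherits s_{k+1} = s_{k-1} − q_k·s_k, t_{k+1} = t_{k-1} − q_k·t_k, so r_k = a·s_k + b·t_k at every step:
  q = 1: r = 70, s = 1 − 1·0 = 1, t = 0 − 1·1 = -1  (check: 370·1 + 300·(-1) = 70)
  q = 4: r = 20, s = 0 − 4·1 = -4, t = 1 − 4·(-1) = 5  (check: 370·(-4) + 300·5 = 20)
  q = 3: r = 10, s = 1 − 3·(-4) = 13, t = -1 − 3·5 = -16  (check: 370·13 + 300·(-16) = 10)
The row with r = 10 (the gcd) gives the Bezout coefficients s = 13, t = -16.
Result: 370 · (13) + 300 · (-16) = 10.

gcd(370, 300) = 10; s = 13, t = -16 (check: 370·13 + 300·(-16) = 10).


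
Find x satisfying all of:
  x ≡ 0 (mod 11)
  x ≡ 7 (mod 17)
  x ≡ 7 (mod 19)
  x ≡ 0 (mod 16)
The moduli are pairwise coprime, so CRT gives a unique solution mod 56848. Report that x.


Product of moduli M = 11 · 17 · 19 · 16 = 56848.
Merge one congruence at a time:
  Start: x ≡ 0 (mod 11).
  Combine with x ≡ 7 (mod 17); new modulus lcm = 187.
    Write x = 0 + 11·t and substitute into x ≡ 7 (mod 17): 11·t ≡ 7 − 0 = 7 (mod 17).
    The inverse of 11 mod 17 is 14 (since 11·14 = 154 = 9·17 + 1), so t ≡ 14·7 = 98 ≡ 13 (mod 17).
    Then x = 0 + 11·13 = 143, valid modulo lcm(11, 17) = 187: x ≡ 143 (mod 187).
  Combine with x ≡ 7 (mod 19); new modulus lcm = 3553.
    Write x = 143 + 187·t and substitute into x ≡ 7 (mod 19): 187·t ≡ 7 − 143 = -136 (mod 19).
    Reduce coefficients mod 19: 16·t ≡ 16 (mod 19).
    The inverse of 16 mod 19 is 6 (since 16·6 = 96 = 5·19 + 1), so t ≡ 6·16 = 96 ≡ 1 (mod 19).
    Then x = 143 + 187·1 = 330, valid modulo lcm(187, 19) = 3553: x ≡ 330 (mod 3553).
  Combine with x ≡ 0 (mod 16); new modulus lcm = 56848.
    Write x = 330 + 3553·t and substitute into x ≡ 0 (mod 16): 3553·t ≡ 0 − 330 = -330 (mod 16).
    Reduce coefficients mod 16: 1·t ≡ 6 (mod 16).
    So t ≡ 6 (mod 16).
    Then x = 330 + 3553·6 = 21648, valid modulo lcm(3553, 16) = 56848: x ≡ 21648 (mod 56848).
Verify against each original: 21648 mod 11 = 0, 21648 mod 17 = 7, 21648 mod 19 = 7, 21648 mod 16 = 0.

x ≡ 21648 (mod 56848).


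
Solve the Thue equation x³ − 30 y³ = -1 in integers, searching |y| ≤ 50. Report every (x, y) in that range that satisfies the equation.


The equation is x³ - 30y³ = -1. For fixed y, x³ = 30·y³ − 1, so a solution requires the RHS to be a perfect cube.
Strategy: iterate y from -50 to 50, compute RHS = 30·y³ − 1, and check whether it is a (positive or negative) perfect cube.
Check small values of y:
  y = 0: RHS = -1 = (-1)³ ⇒ x = -1 works.
  y = 1: RHS = 29 is not a perfect cube.
  y = -1: RHS = -31 is not a perfect cube.
  y = 2: RHS = 239 is not a perfect cube.
  y = -2: RHS = -241 is not a perfect cube.
  y = 3: RHS = 809 is not a perfect cube.
  y = -3: RHS = -811 is not a perfect cube.
Continuing the search up to |y| = 50 finds no further solutions beyond those listed.
Collected solutions: (-1, 0).

Solutions (with |y| ≤ 50): (-1, 0).


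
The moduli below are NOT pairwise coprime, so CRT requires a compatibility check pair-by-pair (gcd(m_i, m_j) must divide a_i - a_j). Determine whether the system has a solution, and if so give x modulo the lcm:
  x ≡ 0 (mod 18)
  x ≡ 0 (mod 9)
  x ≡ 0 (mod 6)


Moduli 18, 9, 6 are not pairwise coprime, so CRT works modulo lcm(m_i) when all pairwise compatibility conditions hold.
Pairwise compatibility: gcd(m_i, m_j) must divide a_i - a_j for every pair.
Merge one congruence at a time:
  Start: x ≡ 0 (mod 18).
  Combine with x ≡ 0 (mod 9): gcd(18, 9) = 9; 0 - 0 = 0, which IS divisible by 9, so compatible.
    Write x = 0 + 18·t and substitute into x ≡ 0 (mod 9): 18·t ≡ 0 − 0 = 0 (mod 9).
    Divide the congruence (and modulus) by g = 9: 2·t ≡ 0 (mod 1).
    Modulo 1 every t works; take t = 0.
    Then x = 0 + 18·0 = 0, valid modulo lcm(18, 9) = 18: x ≡ 0 (mod 18).
  Combine with x ≡ 0 (mod 6): gcd(18, 6) = 6; 0 - 0 = 0, which IS divisible by 6, so compatible.
    Write x = 0 + 18·t and substitute into x ≡ 0 (mod 6): 18·t ≡ 0 − 0 = 0 (mod 6).
    Divide the congruence (and modulus) by g = 6: 3·t ≡ 0 (mod 1).
    Modulo 1 every t works; take t = 0.
    Then x = 0 + 18·0 = 0, valid modulo lcm(18, 6) = 18: x ≡ 0 (mod 18).
Verify: 0 mod 18 = 0, 0 mod 9 = 0, 0 mod 6 = 0.

x ≡ 0 (mod 18).


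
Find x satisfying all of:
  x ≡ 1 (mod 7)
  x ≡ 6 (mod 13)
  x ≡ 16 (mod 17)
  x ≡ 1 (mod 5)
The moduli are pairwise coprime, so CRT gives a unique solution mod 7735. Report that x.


Product of moduli M = 7 · 13 · 17 · 5 = 7735.
Merge one congruence at a time:
  Start: x ≡ 1 (mod 7).
  Combine with x ≡ 6 (mod 13); new modulus lcm = 91.
    Write x = 1 + 7·t and substitute into x ≡ 6 (mod 13): 7·t ≡ 6 − 1 = 5 (mod 13).
    The inverse of 7 mod 13 is 2 (since 7·2 = 14 = 1·13 + 1), so t ≡ 2·5 = 10 ≡ 10 (mod 13).
    Then x = 1 + 7·10 = 71, valid modulo lcm(7, 13) = 91: x ≡ 71 (mod 91).
  Combine with x ≡ 16 (mod 17); new modulus lcm = 1547.
    Write x = 71 + 91·t and substitute into x ≡ 16 (mod 17): 91·t ≡ 16 − 71 = -55 (mod 17).
    Reduce coefficients mod 17: 6·t ≡ 13 (mod 17).
    The inverse of 6 mod 17 is 3 (since 6·3 = 18 = 1·17 + 1), so t ≡ 3·13 = 39 ≡ 5 (mod 17).
    Then x = 71 + 91·5 = 526, valid modulo lcm(91, 17) = 1547: x ≡ 526 (mod 1547).
  Combine with x ≡ 1 (mod 5); new modulus lcm = 7735.
    Write x = 526 + 1547·t and substitute into x ≡ 1 (mod 5): 1547·t ≡ 1 − 526 = -525 (mod 5).
    Reduce coefficients mod 5: 2·t ≡ 0 (mod 5).
    The inverse of 2 mod 5 is 3 (since 2·3 = 6 = 1·5 + 1), so t ≡ 3·0 = 0 ≡ 0 (mod 5).
    Then x = 526 + 1547·0 = 526, valid modulo lcm(1547, 5) = 7735: x ≡ 526 (mod 7735).
Verify against each original: 526 mod 7 = 1, 526 mod 13 = 6, 526 mod 17 = 16, 526 mod 5 = 1.

x ≡ 526 (mod 7735).


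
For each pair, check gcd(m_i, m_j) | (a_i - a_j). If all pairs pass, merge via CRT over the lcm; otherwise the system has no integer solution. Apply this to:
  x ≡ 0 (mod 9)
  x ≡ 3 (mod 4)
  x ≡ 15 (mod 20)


Moduli 9, 4, 20 are not pairwise coprime, so CRT works modulo lcm(m_i) when all pairwise compatibility conditions hold.
Pairwise compatibility: gcd(m_i, m_j) must divide a_i - a_j for every pair.
Merge one congruence at a time:
  Start: x ≡ 0 (mod 9).
  Combine with x ≡ 3 (mod 4): gcd(9, 4) = 1; 3 - 0 = 3, which IS divisible by 1, so compatible.
    Write x = 0 + 9·t and substitute into x ≡ 3 (mod 4): 9·t ≡ 3 − 0 = 3 (mod 4).
    Reduce coefficients mod 4: 1·t ≡ 3 (mod 4).
    So t ≡ 3 (mod 4).
    Then x = 0 + 9·3 = 27, valid modulo lcm(9, 4) = 36: x ≡ 27 (mod 36).
  Combine with x ≡ 15 (mod 20): gcd(36, 20) = 4; 15 - 27 = -12, which IS divisible by 4, so compatible.
    Write x = 27 + 36·t and substitute into x ≡ 15 (mod 20): 36·t ≡ 15 − 27 = -12 (mod 20).
    Divide the congruence (and modulus) by g = 4: 9·t ≡ -3 (mod 5).
    Reduce coefficients mod 5: 4·t ≡ 2 (mod 5).
    The inverse of 4 mod 5 is 4 (since 4·4 = 16 = 3·5 + 1), so t ≡ 4·2 = 8 ≡ 3 (mod 5).
    Then x = 27 + 36·3 = 135, valid modulo lcm(36, 20) = 180: x ≡ 135 (mod 180).
Verify: 135 mod 9 = 0, 135 mod 4 = 3, 135 mod 20 = 15.

x ≡ 135 (mod 180).


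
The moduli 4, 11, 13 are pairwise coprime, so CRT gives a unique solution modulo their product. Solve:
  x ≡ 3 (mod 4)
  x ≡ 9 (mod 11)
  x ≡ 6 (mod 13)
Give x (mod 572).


Moduli 4, 11, 13 are pairwise coprime; by CRT there is a unique solution modulo M = 4 · 11 · 13 = 572.
Solve pairwise, accumulating the modulus:
  Start with x ≡ 3 (mod 4).
  Combine with x ≡ 9 (mod 11): since gcd(4, 11) = 1, we get a unique residue mod 44.
    Write x = 3 + 4·t and substitute into x ≡ 9 (mod 11): 4·t ≡ 9 − 3 = 6 (mod 11).
    The inverse of 4 mod 11 is 3 (since 4·3 = 12 = 1·11 + 1), so t ≡ 3·6 = 18 ≡ 7 (mod 11).
    Then x = 3 + 4·7 = 31, valid modulo lcm(4, 11) = 44: x ≡ 31 (mod 44).
  Combine with x ≡ 6 (mod 13): since gcd(44, 13) = 1, we get a unique residue mod 572.
    Write x = 31 + 44·t and substitute into x ≡ 6 (mod 13): 44·t ≡ 6 − 31 = -25 (mod 13).
    Reduce coefficients mod 13: 5·t ≡ 1 (mod 13).
    The inverse of 5 mod 13 is 8 (since 5·8 = 40 = 3·13 + 1), so t ≡ 8·1 = 8 ≡ 8 (mod 13).
    Then x = 31 + 44·8 = 383, valid modulo lcm(44, 13) = 572: x ≡ 383 (mod 572).
Verify: 383 mod 4 = 3 ✓, 383 mod 11 = 9 ✓, 383 mod 13 = 6 ✓.

x ≡ 383 (mod 572).


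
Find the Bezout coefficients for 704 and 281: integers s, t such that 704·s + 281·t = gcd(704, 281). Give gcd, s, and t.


Euclidean algorithm on (704, 281) — divide until remainder is 0:
  704 = 2 · 281 + 142
  281 = 1 · 142 + 139
  142 = 1 · 139 + 3
  139 = 46 · 3 + 1
  3 = 3 · 1 + 0
gcd(704, 281) = 1.
Track Bezout coefficients alongside the remainders: start with r₀ = 704 = a·1 + b·0 (s = 1, t = 0) and r₁ = 281 = a·0 + b·1 (s = 0, t = 1); each new remainder r_{k+1} = r_{k-1} − q_k·r_k inherits s_{k+1} = s_{k-1} − q_k·s_k, t_{k+1} = t_{k-1} − q_k·t_k, so r_k = a·s_k + b·t_k at every step:
  q = 2: r = 142, s = 1 − 2·0 = 1, t = 0 − 2·1 = -2  (check: 704·1 + 281·(-2) = 142)
  q = 1: r = 139, s = 0 − 1·1 = -1, t = 1 − 1·(-2) = 3  (check: 704·(-1) + 281·3 = 139)
  q = 1: r = 3, s = 1 − 1·(-1) = 2, t = -2 − 1·3 = -5  (check: 704·2 + 281·(-5) = 3)
  q = 46: r = 1, s = -1 − 46·2 = -93, t = 3 − 46·(-5) = 233  (check: 704·(-93) + 281·233 = 1)
The row with r = 1 (the gcd) gives the Bezout coefficients s = -93, t = 233.
Result: 704 · (-93) + 281 · (233) = 1.

gcd(704, 281) = 1; s = -93, t = 233 (check: 704·(-93) + 281·233 = 1).
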